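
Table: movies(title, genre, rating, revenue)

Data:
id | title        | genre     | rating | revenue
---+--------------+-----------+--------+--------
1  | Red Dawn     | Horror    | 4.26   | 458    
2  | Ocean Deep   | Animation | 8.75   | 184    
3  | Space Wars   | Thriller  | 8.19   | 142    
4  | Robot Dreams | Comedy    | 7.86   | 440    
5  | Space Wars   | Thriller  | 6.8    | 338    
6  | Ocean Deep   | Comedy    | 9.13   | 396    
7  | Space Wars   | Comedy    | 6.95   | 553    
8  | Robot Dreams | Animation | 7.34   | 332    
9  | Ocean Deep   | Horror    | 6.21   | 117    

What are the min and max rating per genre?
SELECT genre, MIN(rating), MAX(rating)
FROM movies
GROUP BY genre

Result:
  Animation: min=7.34, max=8.75
  Comedy: min=6.95, max=9.13
  Horror: min=4.26, max=6.21
  Thriller: min=6.80, max=8.19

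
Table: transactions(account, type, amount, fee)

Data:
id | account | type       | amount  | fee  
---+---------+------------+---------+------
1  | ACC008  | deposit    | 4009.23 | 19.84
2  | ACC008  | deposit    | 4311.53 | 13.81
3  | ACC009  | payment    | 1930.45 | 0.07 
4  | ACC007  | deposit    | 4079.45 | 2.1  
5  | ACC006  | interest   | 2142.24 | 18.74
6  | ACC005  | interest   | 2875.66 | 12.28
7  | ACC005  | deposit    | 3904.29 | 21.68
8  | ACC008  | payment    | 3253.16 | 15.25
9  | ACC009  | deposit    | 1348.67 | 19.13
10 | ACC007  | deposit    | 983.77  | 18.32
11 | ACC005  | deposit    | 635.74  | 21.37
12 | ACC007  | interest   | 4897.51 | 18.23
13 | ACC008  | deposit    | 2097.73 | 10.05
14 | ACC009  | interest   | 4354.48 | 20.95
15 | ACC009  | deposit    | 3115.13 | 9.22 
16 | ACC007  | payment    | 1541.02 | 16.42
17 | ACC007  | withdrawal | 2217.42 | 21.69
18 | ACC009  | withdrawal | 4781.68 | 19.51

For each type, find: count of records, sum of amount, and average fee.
SELECT type,
       COUNT(*) as cnt,
       SUM(amount) as total_amount,
       AVG(fee) as avg_fee
FROM transactions
GROUP BY type

Result:
  deposit: 9 records, 24485.54 total amount, 15.06 avg fee
  interest: 4 records, 14269.89 total amount, 17.55 avg fee
  payment: 3 records, 6724.63 total amount, 10.58 avg fee
  withdrawal: 2 records, 6999.10 total amount, 20.60 avg fee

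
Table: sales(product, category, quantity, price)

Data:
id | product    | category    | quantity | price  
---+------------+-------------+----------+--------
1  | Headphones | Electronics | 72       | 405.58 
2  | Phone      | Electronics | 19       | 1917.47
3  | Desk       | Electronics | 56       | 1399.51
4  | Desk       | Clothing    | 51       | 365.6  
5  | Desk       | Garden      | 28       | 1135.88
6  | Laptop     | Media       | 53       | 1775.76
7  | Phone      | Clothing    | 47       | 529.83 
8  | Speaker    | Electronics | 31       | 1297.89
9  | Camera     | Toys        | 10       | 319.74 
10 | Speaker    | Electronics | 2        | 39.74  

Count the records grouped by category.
SELECT category, COUNT(*) as count
FROM sales
GROUP BY category

Result:
  Clothing: 2
  Electronics: 5
  Garden: 1
  Media: 1
  Toys: 1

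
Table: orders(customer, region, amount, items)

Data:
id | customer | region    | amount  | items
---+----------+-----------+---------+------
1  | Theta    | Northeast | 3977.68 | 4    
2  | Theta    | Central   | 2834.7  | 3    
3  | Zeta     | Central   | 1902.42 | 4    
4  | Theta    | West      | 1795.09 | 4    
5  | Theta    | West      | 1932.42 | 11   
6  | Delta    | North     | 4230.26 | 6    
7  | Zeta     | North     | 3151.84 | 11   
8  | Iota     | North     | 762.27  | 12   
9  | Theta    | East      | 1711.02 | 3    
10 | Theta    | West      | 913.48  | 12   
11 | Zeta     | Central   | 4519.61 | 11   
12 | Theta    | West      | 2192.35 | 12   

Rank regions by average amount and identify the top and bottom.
SELECT region, AVG(amount)
FROM orders
GROUP BY region
ORDER BY AVG(amount)

All groups:
  West: 1708.34
  East: 1711.02
  North: 2714.79
  Central: 3085.58
  Northeast: 3977.68

Highest: Northeast (3977.68)
Lowest: West (1708.34)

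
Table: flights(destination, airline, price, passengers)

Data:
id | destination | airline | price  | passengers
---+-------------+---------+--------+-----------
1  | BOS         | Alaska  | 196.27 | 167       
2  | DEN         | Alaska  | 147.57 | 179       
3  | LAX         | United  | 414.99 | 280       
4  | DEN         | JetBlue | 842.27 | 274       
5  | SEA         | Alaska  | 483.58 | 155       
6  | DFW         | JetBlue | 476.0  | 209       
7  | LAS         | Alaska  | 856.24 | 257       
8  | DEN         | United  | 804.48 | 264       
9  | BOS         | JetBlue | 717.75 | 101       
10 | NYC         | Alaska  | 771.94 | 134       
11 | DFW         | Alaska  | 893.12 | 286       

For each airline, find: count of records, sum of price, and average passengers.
SELECT airline,
       COUNT(*) as cnt,
       SUM(price) as total_price,
       AVG(passengers) as avg_passengers
FROM flights
GROUP BY airline

Result:
  Alaska: 6 records, 3348.72 total price, 196.33 avg passengers
  JetBlue: 3 records, 2036.02 total price, 194.67 avg passengers
  United: 2 records, 1219.47 total price, 272.00 avg passengers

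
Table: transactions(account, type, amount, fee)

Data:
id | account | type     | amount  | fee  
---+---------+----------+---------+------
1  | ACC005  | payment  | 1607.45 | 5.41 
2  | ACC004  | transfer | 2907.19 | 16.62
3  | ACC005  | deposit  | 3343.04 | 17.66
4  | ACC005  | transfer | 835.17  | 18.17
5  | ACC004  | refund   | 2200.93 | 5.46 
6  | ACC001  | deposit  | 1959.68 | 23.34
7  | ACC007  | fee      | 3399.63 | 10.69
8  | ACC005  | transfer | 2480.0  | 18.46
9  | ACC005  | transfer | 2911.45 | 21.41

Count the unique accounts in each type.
SELECT type, COUNT(DISTINCT account)
FROM transactions
GROUP BY type

Result:
  deposit: 2 distinct
  fee: 1 distinct
  payment: 1 distinct
  refund: 1 distinct
  transfer: 2 distinct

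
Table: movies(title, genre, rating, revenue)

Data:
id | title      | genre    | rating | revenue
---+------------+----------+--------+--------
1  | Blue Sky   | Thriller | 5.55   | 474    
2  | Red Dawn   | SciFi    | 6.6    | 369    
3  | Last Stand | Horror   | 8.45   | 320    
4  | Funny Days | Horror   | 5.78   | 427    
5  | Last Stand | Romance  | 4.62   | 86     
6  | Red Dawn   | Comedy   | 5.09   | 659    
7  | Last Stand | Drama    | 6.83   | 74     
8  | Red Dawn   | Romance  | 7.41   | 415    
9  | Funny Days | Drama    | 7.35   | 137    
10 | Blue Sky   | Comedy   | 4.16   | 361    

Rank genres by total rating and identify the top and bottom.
SELECT genre, SUM(rating)
FROM movies
GROUP BY genre
ORDER BY SUM(rating)

All groups:
  Thriller: 5.55
  SciFi: 6.60
  Comedy: 9.25
  Romance: 12.03
  Drama: 14.18
  Horror: 14.23

Highest: Horror (14.23)
Lowest: Thriller (5.55)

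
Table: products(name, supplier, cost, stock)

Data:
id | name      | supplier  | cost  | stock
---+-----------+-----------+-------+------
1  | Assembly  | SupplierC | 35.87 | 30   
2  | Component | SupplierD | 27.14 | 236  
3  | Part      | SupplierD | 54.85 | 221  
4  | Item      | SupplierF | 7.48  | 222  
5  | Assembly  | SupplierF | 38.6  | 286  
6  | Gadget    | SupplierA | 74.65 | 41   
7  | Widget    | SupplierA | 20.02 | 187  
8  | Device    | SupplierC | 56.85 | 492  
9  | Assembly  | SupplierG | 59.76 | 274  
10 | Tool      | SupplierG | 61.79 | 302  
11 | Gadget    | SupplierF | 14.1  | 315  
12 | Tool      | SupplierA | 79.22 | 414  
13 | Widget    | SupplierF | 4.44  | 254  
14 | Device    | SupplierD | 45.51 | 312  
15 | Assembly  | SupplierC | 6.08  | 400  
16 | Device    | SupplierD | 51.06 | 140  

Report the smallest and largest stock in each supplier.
SELECT supplier, MIN(stock), MAX(stock)
FROM products
GROUP BY supplier

Result:
  SupplierA: min=41, max=414
  SupplierC: min=30, max=492
  SupplierD: min=140, max=312
  SupplierF: min=222, max=315
  SupplierG: min=274, max=302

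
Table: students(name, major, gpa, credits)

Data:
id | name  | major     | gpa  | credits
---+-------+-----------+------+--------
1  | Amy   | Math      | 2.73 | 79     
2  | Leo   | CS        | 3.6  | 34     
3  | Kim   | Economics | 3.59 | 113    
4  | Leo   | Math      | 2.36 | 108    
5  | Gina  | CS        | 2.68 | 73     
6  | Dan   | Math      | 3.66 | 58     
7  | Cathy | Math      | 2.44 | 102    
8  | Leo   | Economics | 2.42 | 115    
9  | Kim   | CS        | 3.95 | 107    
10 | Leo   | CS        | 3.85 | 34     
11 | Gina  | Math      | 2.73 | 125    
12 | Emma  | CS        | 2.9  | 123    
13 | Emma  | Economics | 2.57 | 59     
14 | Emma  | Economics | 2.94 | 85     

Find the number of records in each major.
SELECT major, COUNT(*) as count
FROM students
GROUP BY major

Result:
  CS: 5
  Economics: 4
  Math: 5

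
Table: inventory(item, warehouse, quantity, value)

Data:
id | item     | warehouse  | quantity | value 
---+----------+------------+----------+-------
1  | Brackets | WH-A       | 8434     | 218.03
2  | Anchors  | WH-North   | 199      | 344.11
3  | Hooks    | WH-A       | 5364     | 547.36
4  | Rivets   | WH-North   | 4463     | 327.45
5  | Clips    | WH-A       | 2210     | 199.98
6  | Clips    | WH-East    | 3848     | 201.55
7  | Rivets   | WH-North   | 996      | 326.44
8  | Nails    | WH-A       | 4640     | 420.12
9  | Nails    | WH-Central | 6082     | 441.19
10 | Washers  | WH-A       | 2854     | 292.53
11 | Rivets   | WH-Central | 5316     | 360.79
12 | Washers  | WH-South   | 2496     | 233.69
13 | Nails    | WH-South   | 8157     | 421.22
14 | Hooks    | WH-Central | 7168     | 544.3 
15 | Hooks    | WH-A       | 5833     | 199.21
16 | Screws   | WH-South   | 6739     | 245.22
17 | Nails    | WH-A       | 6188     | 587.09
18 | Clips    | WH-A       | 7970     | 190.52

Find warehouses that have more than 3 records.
SELECT warehouse, COUNT(*) as cnt
FROM inventory
GROUP BY warehouse
HAVING COUNT(*) > 3

Result:
  WH-A: 8

Note: HAVING filters groups after aggregation, WHERE filters rows before.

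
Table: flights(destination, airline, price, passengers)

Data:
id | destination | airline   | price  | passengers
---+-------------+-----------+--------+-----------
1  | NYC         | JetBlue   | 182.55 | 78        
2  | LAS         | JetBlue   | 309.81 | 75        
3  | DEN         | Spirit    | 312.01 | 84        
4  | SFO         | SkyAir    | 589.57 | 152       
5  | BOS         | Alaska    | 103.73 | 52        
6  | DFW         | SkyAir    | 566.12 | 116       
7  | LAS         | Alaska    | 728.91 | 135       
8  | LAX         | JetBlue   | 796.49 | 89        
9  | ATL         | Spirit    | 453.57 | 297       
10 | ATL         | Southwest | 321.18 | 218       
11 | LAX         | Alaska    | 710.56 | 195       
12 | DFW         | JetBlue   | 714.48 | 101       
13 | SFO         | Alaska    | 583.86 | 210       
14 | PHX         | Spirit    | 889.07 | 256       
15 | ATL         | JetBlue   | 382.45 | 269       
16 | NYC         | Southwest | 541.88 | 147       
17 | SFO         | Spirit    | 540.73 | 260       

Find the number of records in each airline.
SELECT airline, COUNT(*) as count
FROM flights
GROUP BY airline

Result:
  Alaska: 4
  JetBlue: 5
  SkyAir: 2
  Southwest: 2
  Spirit: 4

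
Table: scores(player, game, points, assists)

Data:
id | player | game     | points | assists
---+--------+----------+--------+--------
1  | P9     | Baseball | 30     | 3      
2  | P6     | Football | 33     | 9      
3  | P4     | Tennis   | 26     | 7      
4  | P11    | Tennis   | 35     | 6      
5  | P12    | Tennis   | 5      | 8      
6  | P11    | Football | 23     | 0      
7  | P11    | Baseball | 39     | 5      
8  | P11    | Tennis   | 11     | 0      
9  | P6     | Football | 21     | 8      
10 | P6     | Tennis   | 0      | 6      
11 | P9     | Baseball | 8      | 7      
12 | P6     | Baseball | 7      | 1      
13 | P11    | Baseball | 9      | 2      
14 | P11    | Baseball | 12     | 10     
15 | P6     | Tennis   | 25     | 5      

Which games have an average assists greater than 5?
SELECT game, AVG(assists)
FROM scores
GROUP BY game
HAVING AVG(assists) > 5

Result:
  Football: avg=5.67
  Tennis: avg=5.33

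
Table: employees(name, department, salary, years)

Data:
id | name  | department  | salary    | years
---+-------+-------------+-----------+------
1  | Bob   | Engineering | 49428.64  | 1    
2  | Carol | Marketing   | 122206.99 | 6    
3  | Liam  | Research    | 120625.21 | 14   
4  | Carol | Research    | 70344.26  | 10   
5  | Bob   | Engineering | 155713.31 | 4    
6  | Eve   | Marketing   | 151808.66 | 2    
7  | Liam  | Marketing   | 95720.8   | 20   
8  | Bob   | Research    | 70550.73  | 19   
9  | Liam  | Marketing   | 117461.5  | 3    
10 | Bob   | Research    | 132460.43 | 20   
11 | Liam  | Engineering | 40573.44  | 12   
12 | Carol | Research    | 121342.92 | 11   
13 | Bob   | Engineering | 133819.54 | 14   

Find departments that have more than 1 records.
SELECT department, COUNT(*) as cnt
FROM employees
GROUP BY department
HAVING COUNT(*) > 1

Result:
  Engineering: 4
  Marketing: 4
  Research: 5

Note: HAVING filters groups after aggregation, WHERE filters rows before.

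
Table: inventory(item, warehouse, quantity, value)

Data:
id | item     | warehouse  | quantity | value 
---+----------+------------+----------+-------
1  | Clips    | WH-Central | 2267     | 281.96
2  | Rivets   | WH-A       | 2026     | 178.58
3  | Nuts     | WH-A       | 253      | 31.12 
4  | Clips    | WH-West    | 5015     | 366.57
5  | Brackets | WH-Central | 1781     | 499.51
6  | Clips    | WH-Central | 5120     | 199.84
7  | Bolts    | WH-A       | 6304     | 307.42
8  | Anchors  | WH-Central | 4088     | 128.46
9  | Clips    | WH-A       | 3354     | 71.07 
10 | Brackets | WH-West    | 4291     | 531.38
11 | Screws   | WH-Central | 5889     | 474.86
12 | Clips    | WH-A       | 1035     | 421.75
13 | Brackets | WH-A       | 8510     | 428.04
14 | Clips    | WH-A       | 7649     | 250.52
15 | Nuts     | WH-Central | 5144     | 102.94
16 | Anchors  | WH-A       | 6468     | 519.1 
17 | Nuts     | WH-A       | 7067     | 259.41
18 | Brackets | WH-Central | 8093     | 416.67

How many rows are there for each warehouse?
SELECT warehouse, COUNT(*) as count
FROM inventory
GROUP BY warehouse

Result:
  WH-A: 9
  WH-Central: 7
  WH-West: 2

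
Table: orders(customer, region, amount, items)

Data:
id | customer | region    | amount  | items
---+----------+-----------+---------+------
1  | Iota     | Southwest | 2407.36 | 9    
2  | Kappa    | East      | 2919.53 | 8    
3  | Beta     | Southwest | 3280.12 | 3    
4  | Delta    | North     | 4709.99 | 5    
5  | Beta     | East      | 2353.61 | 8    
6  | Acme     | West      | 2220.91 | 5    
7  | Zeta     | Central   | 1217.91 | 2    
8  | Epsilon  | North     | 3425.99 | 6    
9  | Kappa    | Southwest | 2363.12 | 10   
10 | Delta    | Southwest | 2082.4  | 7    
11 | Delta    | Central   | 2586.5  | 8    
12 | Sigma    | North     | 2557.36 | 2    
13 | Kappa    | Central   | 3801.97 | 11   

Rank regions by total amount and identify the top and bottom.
SELECT region, SUM(amount)
FROM orders
GROUP BY region
ORDER BY SUM(amount)

All groups:
  West: 2220.91
  East: 5273.14
  Central: 7606.38
  Southwest: 10133.00
  North: 10693.34

Highest: North (10693.34)
Lowest: West (2220.91)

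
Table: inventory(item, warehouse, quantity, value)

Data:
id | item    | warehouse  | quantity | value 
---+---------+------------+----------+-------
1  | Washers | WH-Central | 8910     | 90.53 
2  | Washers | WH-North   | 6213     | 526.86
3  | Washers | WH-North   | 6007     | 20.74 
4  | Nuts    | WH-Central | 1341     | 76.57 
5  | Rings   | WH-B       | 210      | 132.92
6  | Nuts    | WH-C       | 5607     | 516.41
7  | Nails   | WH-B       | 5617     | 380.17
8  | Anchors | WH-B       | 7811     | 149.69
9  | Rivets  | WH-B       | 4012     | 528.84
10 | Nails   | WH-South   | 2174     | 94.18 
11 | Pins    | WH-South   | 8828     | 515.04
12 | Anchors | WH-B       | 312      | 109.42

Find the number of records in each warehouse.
SELECT warehouse, COUNT(*) as count
FROM inventory
GROUP BY warehouse

Result:
  WH-B: 5
  WH-C: 1
  WH-Central: 2
  WH-North: 2
  WH-South: 2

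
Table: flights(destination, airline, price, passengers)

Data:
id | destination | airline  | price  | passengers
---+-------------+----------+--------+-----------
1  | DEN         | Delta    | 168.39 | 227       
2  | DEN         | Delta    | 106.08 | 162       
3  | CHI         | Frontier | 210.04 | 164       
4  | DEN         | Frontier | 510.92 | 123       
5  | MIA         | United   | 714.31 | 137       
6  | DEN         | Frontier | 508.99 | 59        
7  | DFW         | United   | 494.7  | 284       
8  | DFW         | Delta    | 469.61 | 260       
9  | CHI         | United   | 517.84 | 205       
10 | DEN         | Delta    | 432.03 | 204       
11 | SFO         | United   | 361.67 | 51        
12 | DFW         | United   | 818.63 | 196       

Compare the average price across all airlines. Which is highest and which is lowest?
SELECT airline, AVG(price)
FROM flights
GROUP BY airline
ORDER BY AVG(price)

All groups:
  Delta: 294.03
  Frontier: 409.98
  United: 581.43

Highest: United (581.43)
Lowest: Delta (294.03)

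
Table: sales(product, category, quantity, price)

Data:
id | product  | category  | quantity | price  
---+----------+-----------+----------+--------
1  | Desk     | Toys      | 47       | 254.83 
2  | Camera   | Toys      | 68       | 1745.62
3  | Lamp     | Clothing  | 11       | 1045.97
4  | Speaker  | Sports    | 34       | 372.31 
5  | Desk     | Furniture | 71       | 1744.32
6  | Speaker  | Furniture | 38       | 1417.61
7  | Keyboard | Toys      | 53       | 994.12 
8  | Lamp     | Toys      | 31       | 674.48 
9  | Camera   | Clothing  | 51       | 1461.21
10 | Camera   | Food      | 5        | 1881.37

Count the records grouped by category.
SELECT category, COUNT(*) as count
FROM sales
GROUP BY category

Result:
  Clothing: 2
  Food: 1
  Furniture: 2
  Sports: 1
  Toys: 4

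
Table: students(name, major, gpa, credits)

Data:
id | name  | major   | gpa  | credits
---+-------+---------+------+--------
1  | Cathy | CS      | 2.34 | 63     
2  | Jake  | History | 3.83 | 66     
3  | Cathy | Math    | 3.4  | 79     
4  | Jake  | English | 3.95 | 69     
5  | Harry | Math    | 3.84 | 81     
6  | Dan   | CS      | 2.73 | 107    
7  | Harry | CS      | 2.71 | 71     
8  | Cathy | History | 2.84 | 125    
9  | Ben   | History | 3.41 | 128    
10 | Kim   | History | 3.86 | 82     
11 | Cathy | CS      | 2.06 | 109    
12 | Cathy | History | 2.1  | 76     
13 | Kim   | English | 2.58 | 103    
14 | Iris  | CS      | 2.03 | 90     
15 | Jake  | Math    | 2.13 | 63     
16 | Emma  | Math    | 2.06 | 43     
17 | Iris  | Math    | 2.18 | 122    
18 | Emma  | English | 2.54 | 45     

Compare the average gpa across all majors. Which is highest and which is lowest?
SELECT major, AVG(gpa)
FROM students
GROUP BY major
ORDER BY AVG(gpa)

All groups:
  CS: 2.37
  Math: 2.72
  English: 3.02
  History: 3.21

Highest: History (3.21)
Lowest: CS (2.37)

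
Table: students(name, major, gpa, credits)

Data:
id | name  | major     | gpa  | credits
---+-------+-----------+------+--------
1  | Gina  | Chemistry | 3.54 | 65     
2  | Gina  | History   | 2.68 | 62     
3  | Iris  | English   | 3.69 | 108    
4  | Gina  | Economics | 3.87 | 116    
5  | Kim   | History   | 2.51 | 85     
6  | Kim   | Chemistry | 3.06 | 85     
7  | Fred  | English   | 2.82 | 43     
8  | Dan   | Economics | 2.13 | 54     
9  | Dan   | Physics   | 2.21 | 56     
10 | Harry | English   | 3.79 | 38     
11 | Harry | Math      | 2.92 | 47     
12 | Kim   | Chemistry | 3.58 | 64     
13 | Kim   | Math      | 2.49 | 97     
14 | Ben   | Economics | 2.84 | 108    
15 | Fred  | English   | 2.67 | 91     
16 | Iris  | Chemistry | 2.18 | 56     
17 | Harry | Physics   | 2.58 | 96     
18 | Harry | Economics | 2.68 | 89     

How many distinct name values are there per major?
SELECT major, COUNT(DISTINCT name)
FROM students
GROUP BY major

Result:
  Chemistry: 3 distinct
  Economics: 4 distinct
  English: 3 distinct
  History: 2 distinct
  Math: 2 distinct
  Physics: 2 distinct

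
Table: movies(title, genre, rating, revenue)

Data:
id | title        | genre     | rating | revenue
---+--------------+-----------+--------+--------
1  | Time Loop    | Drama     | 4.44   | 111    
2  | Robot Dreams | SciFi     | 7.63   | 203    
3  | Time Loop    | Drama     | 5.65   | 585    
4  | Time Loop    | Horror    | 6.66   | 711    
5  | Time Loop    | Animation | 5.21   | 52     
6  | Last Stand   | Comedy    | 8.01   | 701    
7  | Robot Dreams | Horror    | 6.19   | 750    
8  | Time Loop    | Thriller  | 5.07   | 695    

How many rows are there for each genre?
SELECT genre, COUNT(*) as count
FROM movies
GROUP BY genre

Result:
  Animation: 1
  Comedy: 1
  Drama: 2
  Horror: 2
  SciFi: 1
  Thriller: 1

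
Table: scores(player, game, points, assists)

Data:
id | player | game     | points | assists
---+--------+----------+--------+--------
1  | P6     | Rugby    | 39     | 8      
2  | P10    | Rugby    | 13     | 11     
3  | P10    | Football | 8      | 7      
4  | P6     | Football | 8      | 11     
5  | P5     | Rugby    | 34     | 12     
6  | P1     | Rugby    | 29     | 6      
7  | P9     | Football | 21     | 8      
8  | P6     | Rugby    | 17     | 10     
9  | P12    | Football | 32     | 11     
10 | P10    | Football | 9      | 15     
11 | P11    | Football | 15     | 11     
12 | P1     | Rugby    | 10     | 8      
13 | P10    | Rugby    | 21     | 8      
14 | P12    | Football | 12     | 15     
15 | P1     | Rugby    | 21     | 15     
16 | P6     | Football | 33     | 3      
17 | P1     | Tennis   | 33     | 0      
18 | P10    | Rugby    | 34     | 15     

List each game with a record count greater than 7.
SELECT game, COUNT(*) as cnt
FROM scores
GROUP BY game
HAVING COUNT(*) > 7

Result:
  Football: 8
  Rugby: 9

Note: HAVING filters groups after aggregation, WHERE filters rows before.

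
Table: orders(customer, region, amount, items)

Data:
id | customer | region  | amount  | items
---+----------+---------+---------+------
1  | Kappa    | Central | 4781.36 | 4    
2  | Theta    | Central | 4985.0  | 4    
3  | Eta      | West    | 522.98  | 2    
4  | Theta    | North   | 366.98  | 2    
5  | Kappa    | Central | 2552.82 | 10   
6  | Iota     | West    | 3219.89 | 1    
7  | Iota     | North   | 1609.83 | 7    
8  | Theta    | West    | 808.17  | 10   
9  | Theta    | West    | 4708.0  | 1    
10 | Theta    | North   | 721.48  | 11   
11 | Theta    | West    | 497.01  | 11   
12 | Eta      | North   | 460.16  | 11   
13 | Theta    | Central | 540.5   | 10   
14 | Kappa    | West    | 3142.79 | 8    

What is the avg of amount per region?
SELECT region, AVG(amount) as result
FROM orders
GROUP BY region

Result:
  Central: 3214.92
  North: 789.61
  West: 2149.81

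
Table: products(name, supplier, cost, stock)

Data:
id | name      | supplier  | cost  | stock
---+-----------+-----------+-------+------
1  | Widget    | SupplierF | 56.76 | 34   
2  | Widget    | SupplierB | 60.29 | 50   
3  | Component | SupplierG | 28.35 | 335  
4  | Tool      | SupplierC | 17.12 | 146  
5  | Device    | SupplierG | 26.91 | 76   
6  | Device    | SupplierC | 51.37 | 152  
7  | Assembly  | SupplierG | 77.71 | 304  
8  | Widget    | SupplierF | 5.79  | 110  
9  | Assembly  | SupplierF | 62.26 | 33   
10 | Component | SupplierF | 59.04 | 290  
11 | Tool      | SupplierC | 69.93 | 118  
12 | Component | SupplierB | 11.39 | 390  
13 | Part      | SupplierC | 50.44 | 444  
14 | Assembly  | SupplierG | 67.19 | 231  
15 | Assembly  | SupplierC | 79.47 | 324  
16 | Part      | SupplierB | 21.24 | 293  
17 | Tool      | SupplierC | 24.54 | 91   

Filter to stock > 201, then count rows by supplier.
SELECT supplier, COUNT(*)
FROM products
WHERE stock > 201
GROUP BY supplier

Note: WHERE filters rows before grouping.

Result:
  SupplierB: 2
  SupplierC: 2
  SupplierF: 1
  SupplierG: 3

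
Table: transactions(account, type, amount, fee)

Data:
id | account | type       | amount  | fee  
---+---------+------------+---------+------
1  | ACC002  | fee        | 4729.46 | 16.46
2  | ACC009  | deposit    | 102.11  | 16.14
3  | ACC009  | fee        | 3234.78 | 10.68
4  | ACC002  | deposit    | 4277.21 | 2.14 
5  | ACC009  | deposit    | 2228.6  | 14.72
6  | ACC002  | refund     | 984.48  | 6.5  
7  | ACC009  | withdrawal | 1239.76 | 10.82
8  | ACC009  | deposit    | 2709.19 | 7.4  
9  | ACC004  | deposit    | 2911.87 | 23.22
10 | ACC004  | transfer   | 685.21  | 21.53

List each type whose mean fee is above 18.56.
SELECT type, AVG(fee)
FROM transactions
GROUP BY type
HAVING AVG(fee) > 18.56

Result:
  transfer: avg=21.53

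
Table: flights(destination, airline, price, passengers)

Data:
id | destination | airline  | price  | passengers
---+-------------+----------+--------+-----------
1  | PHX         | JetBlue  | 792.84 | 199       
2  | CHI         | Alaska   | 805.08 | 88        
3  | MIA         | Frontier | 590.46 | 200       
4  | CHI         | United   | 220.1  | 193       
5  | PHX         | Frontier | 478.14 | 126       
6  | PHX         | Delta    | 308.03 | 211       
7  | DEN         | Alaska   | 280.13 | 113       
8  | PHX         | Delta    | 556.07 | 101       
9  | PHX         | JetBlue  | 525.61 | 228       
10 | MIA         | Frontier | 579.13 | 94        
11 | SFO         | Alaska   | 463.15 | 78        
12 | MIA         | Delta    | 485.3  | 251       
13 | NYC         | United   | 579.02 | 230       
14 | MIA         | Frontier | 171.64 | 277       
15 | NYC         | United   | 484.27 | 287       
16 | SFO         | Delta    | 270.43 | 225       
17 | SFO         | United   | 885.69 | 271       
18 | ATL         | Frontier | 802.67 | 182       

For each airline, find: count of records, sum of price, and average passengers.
SELECT airline,
       COUNT(*) as cnt,
       SUM(price) as total_price,
       AVG(passengers) as avg_passengers
FROM flights
GROUP BY airline

Result:
  Alaska: 3 records, 1548.36 total price, 93.00 avg passengers
  Delta: 4 records, 1619.83 total price, 197.00 avg passengers
  Frontier: 5 records, 2622.04 total price, 175.80 avg passengers
  JetBlue: 2 records, 1318.45 total price, 213.50 avg passengers
  United: 4 records, 2169.08 total price, 245.25 avg passengers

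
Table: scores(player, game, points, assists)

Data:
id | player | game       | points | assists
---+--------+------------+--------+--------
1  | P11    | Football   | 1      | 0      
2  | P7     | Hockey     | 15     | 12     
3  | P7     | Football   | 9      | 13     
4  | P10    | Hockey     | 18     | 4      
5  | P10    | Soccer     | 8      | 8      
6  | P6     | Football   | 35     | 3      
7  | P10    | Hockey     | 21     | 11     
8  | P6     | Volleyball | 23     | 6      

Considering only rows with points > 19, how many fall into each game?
SELECT game, COUNT(*)
FROM scores
WHERE points > 19
GROUP BY game

Note: WHERE filters rows before grouping.

Result:
  Football: 1
  Hockey: 1
  Volleyball: 1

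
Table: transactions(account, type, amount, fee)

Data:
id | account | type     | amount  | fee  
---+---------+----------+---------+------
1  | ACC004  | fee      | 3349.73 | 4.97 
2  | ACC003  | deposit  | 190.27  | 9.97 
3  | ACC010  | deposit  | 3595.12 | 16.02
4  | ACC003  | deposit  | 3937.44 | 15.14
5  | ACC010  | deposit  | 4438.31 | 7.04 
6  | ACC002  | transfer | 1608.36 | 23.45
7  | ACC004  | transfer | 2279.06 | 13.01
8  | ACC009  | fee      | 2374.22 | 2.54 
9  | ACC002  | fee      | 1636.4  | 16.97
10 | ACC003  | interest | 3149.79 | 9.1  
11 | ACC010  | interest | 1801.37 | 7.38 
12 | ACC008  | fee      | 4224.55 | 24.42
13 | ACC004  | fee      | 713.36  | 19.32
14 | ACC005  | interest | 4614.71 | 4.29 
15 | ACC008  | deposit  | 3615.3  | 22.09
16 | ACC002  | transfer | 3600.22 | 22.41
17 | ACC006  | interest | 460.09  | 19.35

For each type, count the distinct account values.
SELECT type, COUNT(DISTINCT account)
FROM transactions
GROUP BY type

Result:
  deposit: 3 distinct
  fee: 4 distinct
  interest: 4 distinct
  transfer: 2 distinct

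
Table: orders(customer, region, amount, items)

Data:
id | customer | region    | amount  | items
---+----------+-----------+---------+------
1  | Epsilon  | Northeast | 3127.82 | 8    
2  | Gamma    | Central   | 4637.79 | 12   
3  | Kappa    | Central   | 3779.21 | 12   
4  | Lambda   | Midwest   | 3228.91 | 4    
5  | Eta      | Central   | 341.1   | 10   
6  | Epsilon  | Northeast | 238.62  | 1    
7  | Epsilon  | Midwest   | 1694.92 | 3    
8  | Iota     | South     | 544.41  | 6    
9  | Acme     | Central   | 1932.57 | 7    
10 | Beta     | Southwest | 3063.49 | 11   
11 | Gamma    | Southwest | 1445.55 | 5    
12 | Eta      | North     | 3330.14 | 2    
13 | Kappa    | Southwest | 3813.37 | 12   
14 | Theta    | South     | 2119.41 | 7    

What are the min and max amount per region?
SELECT region, MIN(amount), MAX(amount)
FROM orders
GROUP BY region

Result:
  Central: min=341.10, max=4637.79
  Midwest: min=1694.92, max=3228.91
  North: min=3330.14, max=3330.14
  Northeast: min=238.62, max=3127.82
  South: min=544.41, max=2119.41
  Southwest: min=1445.55, max=3813.37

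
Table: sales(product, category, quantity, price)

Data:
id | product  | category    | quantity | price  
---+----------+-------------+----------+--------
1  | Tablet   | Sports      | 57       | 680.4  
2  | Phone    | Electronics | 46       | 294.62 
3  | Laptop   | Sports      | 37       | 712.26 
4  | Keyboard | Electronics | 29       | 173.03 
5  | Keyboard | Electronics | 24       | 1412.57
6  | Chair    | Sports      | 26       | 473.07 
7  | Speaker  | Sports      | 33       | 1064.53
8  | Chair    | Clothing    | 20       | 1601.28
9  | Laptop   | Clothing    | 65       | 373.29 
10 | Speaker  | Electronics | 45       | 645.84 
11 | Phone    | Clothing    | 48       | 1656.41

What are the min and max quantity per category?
SELECT category, MIN(quantity), MAX(quantity)
FROM sales
GROUP BY category

Result:
  Clothing: min=20, max=65
  Electronics: min=24, max=46
  Sports: min=26, max=57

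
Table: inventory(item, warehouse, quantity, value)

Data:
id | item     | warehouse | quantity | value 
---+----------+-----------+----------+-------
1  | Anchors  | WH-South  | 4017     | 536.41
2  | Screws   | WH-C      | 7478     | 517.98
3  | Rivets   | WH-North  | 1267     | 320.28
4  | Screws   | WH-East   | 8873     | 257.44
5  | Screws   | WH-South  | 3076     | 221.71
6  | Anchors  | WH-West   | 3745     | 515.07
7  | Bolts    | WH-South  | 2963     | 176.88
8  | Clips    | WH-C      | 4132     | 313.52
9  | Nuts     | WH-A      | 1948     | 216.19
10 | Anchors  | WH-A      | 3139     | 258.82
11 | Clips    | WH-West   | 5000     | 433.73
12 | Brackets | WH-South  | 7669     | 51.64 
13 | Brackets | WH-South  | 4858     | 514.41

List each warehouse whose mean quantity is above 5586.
SELECT warehouse, AVG(quantity)
FROM inventory
GROUP BY warehouse
HAVING AVG(quantity) > 5586

Result:
  WH-C: avg=5805.00
  WH-East: avg=8873.00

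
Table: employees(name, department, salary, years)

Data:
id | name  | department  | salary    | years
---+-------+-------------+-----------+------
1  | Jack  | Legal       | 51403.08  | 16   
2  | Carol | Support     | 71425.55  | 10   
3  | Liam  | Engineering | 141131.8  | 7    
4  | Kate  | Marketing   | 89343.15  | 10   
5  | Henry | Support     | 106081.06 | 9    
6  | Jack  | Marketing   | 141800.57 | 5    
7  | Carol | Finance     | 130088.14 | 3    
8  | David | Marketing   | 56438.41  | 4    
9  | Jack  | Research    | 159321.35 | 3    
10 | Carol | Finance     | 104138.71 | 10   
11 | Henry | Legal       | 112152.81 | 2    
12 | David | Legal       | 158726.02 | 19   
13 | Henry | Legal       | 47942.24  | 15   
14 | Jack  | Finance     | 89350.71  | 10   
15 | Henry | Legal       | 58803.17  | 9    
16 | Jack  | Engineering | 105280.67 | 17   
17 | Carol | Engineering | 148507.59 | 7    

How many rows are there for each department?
SELECT department, COUNT(*) as count
FROM employees
GROUP BY department

Result:
  Engineering: 3
  Finance: 3
  Legal: 5
  Marketing: 3
  Research: 1
  Support: 2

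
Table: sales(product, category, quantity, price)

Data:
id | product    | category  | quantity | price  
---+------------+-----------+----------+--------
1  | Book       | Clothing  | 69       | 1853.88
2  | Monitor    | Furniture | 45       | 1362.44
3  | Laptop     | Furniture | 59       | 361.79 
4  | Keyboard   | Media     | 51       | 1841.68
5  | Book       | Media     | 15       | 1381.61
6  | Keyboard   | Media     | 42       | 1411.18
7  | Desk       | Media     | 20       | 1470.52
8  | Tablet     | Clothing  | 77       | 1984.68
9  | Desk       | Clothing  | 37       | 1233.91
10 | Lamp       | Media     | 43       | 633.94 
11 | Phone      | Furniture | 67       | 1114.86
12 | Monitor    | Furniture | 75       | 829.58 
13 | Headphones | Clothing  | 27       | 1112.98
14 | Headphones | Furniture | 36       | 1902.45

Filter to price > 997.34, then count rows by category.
SELECT category, COUNT(*)
FROM sales
WHERE price > 997.34
GROUP BY category

Note: WHERE filters rows before grouping.

Result:
  Clothing: 4
  Furniture: 3
  Media: 4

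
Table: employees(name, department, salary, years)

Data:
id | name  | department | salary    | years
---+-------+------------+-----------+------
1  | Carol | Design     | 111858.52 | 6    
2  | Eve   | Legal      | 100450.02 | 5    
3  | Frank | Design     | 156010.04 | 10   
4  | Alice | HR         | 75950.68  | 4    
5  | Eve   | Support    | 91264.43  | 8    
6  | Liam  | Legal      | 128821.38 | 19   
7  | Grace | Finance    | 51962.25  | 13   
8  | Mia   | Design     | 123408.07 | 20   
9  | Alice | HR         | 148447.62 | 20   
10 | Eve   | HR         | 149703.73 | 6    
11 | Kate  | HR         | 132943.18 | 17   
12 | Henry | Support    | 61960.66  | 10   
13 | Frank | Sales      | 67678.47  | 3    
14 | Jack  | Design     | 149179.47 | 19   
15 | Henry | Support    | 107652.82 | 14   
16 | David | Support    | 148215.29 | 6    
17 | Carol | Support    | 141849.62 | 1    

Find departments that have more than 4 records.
SELECT department, COUNT(*) as cnt
FROM employees
GROUP BY department
HAVING COUNT(*) > 4

Result:
  Support: 5

Note: HAVING filters groups after aggregation, WHERE filters rows before.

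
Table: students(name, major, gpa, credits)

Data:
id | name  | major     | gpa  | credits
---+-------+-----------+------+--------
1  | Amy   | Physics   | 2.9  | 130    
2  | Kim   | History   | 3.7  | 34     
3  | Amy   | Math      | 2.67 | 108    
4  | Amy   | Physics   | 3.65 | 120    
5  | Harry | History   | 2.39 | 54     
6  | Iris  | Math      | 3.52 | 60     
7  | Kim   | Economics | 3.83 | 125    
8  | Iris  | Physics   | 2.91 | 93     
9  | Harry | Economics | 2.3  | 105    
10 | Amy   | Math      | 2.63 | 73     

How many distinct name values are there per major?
SELECT major, COUNT(DISTINCT name)
FROM students
GROUP BY major

Result:
  Economics: 2 distinct
  History: 2 distinct
  Math: 2 distinct
  Physics: 2 distinct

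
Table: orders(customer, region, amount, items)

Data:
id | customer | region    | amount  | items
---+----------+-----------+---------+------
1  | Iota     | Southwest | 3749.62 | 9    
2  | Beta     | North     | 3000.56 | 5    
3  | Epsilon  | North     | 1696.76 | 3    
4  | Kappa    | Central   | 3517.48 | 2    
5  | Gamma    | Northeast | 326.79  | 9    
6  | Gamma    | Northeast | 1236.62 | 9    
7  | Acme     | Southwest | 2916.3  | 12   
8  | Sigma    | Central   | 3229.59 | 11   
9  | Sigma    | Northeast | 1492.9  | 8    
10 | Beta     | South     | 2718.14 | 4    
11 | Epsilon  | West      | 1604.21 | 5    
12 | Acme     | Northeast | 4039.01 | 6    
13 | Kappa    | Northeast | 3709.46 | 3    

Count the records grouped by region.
SELECT region, COUNT(*) as count
FROM orders
GROUP BY region

Result:
  Central: 2
  North: 2
  Northeast: 5
  South: 1
  Southwest: 2
  West: 1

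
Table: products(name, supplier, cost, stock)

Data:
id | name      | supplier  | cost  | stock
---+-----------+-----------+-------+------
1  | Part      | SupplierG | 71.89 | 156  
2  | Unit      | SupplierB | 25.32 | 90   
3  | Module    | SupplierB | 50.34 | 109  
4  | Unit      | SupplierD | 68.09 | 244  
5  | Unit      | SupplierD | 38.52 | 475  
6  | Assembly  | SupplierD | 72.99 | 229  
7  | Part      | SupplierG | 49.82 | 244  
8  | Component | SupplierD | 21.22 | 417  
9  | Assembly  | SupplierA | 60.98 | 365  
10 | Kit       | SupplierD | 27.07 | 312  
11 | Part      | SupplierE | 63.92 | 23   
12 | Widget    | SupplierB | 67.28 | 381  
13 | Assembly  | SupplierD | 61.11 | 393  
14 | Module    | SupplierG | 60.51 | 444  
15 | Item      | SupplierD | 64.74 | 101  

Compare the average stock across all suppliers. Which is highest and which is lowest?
SELECT supplier, AVG(stock)
FROM products
GROUP BY supplier
ORDER BY AVG(stock)

All groups:
  SupplierE: 23.00
  SupplierB: 193.33
  SupplierG: 281.33
  SupplierD: 310.14
  SupplierA: 365.00

Highest: SupplierA (365.00)
Lowest: SupplierE (23.00)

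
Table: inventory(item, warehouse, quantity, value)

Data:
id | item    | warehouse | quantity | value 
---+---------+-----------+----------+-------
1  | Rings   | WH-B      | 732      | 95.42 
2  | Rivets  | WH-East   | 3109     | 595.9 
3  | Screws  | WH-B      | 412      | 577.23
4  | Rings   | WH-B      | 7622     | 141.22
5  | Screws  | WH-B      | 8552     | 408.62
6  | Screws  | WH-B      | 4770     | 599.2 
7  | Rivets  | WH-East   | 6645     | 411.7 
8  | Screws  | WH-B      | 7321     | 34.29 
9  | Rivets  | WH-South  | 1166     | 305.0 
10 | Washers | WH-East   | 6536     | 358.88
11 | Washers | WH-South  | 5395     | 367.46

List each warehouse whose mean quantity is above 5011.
SELECT warehouse, AVG(quantity)
FROM inventory
GROUP BY warehouse
HAVING AVG(quantity) > 5011

Result:
  WH-East: avg=5430.00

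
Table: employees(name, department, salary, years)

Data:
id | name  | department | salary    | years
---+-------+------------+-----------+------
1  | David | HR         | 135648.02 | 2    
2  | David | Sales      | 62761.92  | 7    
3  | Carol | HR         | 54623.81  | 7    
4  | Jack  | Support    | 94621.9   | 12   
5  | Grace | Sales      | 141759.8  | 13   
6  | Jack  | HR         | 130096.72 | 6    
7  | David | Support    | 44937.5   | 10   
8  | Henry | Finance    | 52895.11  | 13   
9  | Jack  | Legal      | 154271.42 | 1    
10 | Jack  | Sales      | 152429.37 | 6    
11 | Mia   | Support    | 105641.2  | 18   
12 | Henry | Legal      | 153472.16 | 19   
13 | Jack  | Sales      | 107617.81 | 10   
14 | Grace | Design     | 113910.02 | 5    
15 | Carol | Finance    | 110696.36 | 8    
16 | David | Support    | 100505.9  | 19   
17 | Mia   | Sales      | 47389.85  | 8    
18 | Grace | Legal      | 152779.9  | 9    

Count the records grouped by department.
SELECT department, COUNT(*) as count
FROM employees
GROUP BY department

Result:
  Design: 1
  Finance: 2
  HR: 3
  Legal: 3
  Sales: 5
  Support: 4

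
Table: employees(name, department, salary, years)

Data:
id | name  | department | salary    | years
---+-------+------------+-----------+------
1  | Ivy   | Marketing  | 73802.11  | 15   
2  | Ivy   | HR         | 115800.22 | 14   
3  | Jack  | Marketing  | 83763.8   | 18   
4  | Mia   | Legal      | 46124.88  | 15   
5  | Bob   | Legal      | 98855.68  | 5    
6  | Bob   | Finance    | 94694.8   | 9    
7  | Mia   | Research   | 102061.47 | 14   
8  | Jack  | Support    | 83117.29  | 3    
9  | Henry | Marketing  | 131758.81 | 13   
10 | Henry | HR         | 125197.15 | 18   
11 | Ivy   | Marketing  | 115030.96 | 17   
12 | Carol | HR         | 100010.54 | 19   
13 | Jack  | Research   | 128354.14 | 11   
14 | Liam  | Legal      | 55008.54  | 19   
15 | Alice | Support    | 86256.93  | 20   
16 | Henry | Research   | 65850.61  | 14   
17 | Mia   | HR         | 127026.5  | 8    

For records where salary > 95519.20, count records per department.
SELECT department, COUNT(*)
FROM employees
WHERE salary > 95519.20
GROUP BY department

Note: WHERE filters rows before grouping.

Result:
  HR: 4
  Legal: 1
  Marketing: 2
  Research: 2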